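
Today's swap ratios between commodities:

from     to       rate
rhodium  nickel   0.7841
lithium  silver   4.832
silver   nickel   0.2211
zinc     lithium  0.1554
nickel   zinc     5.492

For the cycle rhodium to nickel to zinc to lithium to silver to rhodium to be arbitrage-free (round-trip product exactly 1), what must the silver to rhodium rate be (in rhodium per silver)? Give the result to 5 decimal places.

Known legs of the cycle: 0.7841 × 5.492 × 0.1554 × 4.832 = 3.23355254428416
For no arbitrage the full-cycle product must be 1, so the missing rate is 1 / 3.23355254428416 ≈ 0.3092574.

0.30926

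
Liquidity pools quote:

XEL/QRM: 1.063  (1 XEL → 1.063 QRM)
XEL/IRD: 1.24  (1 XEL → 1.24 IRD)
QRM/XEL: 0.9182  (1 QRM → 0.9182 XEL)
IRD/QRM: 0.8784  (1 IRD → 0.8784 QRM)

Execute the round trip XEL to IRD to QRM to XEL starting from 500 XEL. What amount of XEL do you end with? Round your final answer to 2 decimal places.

500.06

500 XEL × 1.24 = 620 IRD
620 IRD × 0.8784 = 544.608 QRM
544.608 QRM × 0.9182 = 500.0590656 XEL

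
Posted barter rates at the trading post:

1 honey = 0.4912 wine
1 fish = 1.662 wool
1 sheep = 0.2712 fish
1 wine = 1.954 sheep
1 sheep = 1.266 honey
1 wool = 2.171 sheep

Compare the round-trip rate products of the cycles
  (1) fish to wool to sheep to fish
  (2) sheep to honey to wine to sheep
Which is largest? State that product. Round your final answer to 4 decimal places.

1.2151

(1) 1.662 × 2.171 × 0.2712 = 0.97854
(2) 1.266 × 0.4912 × 1.954 = 1.21511
Highest is cycle (2) at 1.2151 (>1, arbitrage).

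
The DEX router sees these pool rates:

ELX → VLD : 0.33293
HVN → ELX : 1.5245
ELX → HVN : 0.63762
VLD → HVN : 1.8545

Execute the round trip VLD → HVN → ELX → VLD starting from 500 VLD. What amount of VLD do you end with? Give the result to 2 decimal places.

470.63

500 VLD × 1.8545 = 927.25 HVN
927.25 HVN × 1.5245 = 1413.592625 ELX
1413.592625 ELX × 0.33293 = 470.62739264125 VLD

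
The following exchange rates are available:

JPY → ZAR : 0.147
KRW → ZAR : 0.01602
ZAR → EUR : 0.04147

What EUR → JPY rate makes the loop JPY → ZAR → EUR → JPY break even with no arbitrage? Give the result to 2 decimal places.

Known legs of the cycle: 0.147 × 0.04147 = 0.00609609
For no arbitrage the full-cycle product must be 1, so the missing rate is 1 / 0.00609609 ≈ 164.0396.

164.04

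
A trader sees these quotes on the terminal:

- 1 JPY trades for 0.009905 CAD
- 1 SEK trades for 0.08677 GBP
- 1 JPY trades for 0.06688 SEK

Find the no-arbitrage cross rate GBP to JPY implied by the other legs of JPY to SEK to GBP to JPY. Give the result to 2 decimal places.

Known legs of the cycle: 0.06688 × 0.08677 = 0.0058031776
For no arbitrage the full-cycle product must be 1, so the missing rate is 1 / 0.0058031776 ≈ 172.3194.

172.32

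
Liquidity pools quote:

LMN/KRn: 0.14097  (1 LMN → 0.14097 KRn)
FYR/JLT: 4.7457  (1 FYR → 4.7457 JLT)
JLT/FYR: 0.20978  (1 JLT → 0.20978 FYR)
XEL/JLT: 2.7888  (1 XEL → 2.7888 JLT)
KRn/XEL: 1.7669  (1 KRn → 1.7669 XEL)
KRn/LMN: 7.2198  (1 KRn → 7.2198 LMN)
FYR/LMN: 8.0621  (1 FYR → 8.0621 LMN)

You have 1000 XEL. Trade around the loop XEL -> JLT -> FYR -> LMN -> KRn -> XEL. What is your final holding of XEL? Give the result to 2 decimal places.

1000 XEL × 2.7888 = 2788.8 JLT
2788.8 JLT × 0.20978 = 585.034464 FYR
585.034464 FYR × 8.0621 = 4716.6063522144 LMN
4716.6063522144 LMN × 0.14097 = 664.899997471663968 KRn
664.899997471663968 KRn × 1.7669 = 1174.8118055326830650592 XEL

1174.81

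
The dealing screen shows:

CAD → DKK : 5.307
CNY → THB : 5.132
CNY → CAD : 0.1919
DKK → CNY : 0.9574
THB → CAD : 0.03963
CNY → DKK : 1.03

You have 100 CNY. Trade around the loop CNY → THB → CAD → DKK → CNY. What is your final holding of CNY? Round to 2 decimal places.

103.34

100 CNY × 5.132 = 513.2 THB
513.2 THB × 0.03963 = 20.338116 CAD
20.338116 CAD × 5.307 = 107.934381612 DKK
107.934381612 DKK × 0.9574 = 103.3363769553288 CNY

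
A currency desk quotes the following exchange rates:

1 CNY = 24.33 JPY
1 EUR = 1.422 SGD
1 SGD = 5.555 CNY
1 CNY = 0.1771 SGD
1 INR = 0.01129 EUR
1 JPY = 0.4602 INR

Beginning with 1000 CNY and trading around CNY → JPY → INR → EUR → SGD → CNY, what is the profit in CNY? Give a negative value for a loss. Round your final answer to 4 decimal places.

-1.4580

1000 CNY × 24.33 = 24330 JPY
24330 JPY × 0.4602 = 11196.666 INR
11196.666 INR × 0.01129 = 126.41035914 EUR
126.41035914 EUR × 1.422 = 179.75553069708 SGD
179.75553069708 SGD × 5.555 = 998.5419730222794 CNY
Net change: 998.5419730222794 − 1000 = -1.4580269777206 CNY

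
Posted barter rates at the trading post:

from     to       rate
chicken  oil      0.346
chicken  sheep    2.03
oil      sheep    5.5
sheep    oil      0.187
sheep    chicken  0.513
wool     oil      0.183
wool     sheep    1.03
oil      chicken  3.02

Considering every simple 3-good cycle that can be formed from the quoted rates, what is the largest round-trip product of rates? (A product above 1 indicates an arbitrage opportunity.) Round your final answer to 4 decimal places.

1.1464

chicken→sheep→oil→chicken: 2.03 × 0.187 × 3.02 = 1.14642
chicken→oil→sheep→chicken: 0.346 × 5.5 × 0.513 = 0.97624
Maximum is chicken→sheep→oil→chicken at 1.1464; arbitrage exists.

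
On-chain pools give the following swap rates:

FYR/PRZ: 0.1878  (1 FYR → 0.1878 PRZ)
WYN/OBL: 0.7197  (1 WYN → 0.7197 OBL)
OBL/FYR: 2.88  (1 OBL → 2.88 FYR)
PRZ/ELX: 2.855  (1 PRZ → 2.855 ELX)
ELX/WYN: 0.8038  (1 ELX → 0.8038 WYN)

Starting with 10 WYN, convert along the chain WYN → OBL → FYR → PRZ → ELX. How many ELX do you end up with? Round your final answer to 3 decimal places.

11.113

10 WYN × 0.7197 = 7.197 OBL
7.197 OBL × 2.88 = 20.72736 FYR
20.72736 FYR × 0.1878 = 3.892598208 PRZ
3.892598208 PRZ × 2.855 = 11.11336788384 ELX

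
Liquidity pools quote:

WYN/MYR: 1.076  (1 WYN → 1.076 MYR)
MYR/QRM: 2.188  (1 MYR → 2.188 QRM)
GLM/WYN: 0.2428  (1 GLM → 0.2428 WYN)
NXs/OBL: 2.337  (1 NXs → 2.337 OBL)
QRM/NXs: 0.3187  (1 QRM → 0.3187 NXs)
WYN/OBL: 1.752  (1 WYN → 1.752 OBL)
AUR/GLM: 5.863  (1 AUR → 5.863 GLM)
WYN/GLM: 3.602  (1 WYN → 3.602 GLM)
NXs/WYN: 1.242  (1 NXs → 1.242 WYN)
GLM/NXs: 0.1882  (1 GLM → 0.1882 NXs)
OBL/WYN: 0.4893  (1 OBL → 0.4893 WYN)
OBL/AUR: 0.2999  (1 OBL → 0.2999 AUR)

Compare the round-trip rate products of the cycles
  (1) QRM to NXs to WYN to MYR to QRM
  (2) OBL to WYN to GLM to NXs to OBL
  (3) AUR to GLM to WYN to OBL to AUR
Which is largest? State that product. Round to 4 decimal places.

(1) 0.3187 × 1.242 × 1.076 × 2.188 = 0.93189
(2) 0.4893 × 3.602 × 0.1882 × 2.337 = 0.77517
(3) 5.863 × 0.2428 × 1.752 × 0.2999 = 0.74796
Highest is cycle (1) at 0.9319 (≤1, no arbitrage).

0.9319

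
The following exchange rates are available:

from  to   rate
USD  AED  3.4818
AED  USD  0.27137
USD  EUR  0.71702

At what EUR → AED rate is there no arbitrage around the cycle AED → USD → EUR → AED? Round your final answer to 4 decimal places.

Known legs of the cycle: 0.27137 × 0.71702 = 0.1945777174
For no arbitrage the full-cycle product must be 1, so the missing rate is 1 / 0.1945777174 ≈ 5.139335.

5.1393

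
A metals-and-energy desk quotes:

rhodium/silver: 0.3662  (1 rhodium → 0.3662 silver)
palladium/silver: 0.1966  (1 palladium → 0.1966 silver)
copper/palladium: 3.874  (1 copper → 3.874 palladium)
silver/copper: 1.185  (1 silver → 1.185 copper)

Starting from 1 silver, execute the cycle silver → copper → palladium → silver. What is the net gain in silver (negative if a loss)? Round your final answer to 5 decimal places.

1 silver × 1.185 = 1.185 copper
1.185 copper × 3.874 = 4.59069 palladium
4.59069 palladium × 0.1966 = 0.902529654 silver
Net change: 0.902529654 − 1 = -0.097470346 silver

-0.09747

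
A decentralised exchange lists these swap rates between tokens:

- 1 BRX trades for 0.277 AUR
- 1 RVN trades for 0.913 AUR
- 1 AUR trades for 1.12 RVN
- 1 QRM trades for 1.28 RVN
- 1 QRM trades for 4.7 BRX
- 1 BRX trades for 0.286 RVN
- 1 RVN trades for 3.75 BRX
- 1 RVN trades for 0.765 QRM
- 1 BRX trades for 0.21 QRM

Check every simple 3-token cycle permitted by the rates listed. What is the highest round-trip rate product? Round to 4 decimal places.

1.1634

BRX→AUR→RVN→BRX: 0.277 × 1.12 × 3.75 = 1.16340
BRX→RVN→QRM→BRX: 0.286 × 0.765 × 4.7 = 1.02831
BRX→QRM→RVN→BRX: 0.21 × 1.28 × 3.75 = 1.00800
Maximum is BRX→AUR→RVN→BRX at 1.1634; arbitrage exists.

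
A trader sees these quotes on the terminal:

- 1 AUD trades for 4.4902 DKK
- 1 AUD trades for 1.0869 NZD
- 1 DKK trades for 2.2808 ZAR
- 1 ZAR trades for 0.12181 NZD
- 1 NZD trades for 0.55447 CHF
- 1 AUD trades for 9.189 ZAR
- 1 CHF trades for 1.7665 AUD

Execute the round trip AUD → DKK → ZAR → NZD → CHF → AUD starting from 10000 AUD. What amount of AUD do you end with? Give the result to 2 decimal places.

10000 AUD × 4.4902 = 44902 DKK
44902 DKK × 2.2808 = 102412.4816 ZAR
102412.4816 ZAR × 0.12181 = 12474.864383696 NZD
12474.864383696 NZD × 0.55447 = 6916.93805482792112 CHF
6916.93805482792112 CHF × 1.7665 = 12218.77107385352265848 AUD

12218.77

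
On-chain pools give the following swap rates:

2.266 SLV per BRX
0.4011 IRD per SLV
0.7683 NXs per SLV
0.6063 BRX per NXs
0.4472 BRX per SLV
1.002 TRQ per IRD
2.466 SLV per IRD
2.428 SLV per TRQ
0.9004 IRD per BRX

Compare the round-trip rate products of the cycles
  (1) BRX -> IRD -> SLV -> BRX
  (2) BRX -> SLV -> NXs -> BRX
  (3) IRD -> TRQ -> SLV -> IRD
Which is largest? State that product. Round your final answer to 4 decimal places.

1.0555

(1) 0.9004 × 2.466 × 0.4472 = 0.99296
(2) 2.266 × 0.7683 × 0.6063 = 1.05555
(3) 1.002 × 2.428 × 0.4011 = 0.97582
Highest is cycle (2) at 1.0555 (>1, arbitrage).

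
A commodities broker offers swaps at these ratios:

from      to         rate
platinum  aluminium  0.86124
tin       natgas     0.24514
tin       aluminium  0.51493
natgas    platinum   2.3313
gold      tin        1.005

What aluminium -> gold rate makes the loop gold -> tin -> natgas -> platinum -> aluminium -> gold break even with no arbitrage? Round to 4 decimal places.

2.0216

Known legs of the cycle: 1.005 × 0.24514 × 2.3313 × 0.86124 = 0.4946552234345484
For no arbitrage the full-cycle product must be 1, so the missing rate is 1 / 0.4946552234345484 ≈ 2.021610.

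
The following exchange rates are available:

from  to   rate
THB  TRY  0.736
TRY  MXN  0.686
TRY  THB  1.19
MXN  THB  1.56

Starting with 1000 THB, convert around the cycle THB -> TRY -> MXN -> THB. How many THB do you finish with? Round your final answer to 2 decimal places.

1000 THB × 0.736 = 736 TRY
736 TRY × 0.686 = 504.896 MXN
504.896 MXN × 1.56 = 787.63776 THB

787.64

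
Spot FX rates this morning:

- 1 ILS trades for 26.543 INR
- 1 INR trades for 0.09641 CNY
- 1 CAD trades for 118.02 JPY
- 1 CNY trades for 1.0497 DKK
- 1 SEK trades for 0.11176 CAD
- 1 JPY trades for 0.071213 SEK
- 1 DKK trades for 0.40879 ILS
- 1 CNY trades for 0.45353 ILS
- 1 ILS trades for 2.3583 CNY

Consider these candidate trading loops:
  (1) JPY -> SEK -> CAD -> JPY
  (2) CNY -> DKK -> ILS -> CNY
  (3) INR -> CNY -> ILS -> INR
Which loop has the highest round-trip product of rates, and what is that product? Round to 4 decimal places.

(1) 0.071213 × 0.11176 × 118.02 = 0.93929
(2) 1.0497 × 0.40879 × 2.3583 = 1.01196
(3) 0.09641 × 0.45353 × 26.543 = 1.16059
Highest is cycle (3) at 1.1606 (>1, arbitrage).

1.1606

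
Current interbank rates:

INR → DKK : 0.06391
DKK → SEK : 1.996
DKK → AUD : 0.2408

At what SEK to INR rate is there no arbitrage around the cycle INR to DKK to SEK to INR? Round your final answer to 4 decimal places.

7.8392

Known legs of the cycle: 0.06391 × 1.996 = 0.12756436
For no arbitrage the full-cycle product must be 1, so the missing rate is 1 / 0.12756436 ≈ 7.839180.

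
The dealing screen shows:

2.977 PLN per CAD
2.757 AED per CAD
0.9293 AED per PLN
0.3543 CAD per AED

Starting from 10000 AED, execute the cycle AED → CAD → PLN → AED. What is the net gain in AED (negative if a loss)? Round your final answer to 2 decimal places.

-198.20

10000 AED × 0.3543 = 3543 CAD
3543 CAD × 2.977 = 10547.511 PLN
10547.511 PLN × 0.9293 = 9801.8019723 AED
Net change: 9801.8019723 − 10000 = -198.1980277 AED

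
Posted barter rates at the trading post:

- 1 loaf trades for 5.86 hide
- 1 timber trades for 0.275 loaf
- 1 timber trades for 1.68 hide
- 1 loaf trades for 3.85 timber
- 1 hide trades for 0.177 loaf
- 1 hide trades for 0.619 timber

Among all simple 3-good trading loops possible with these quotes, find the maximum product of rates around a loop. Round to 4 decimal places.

loaf→timber→hide→loaf: 3.85 × 1.68 × 0.177 = 1.14484
loaf→hide→timber→loaf: 5.86 × 0.619 × 0.275 = 0.99752
Maximum is loaf→timber→hide→loaf at 1.1448; arbitrage exists.

1.1448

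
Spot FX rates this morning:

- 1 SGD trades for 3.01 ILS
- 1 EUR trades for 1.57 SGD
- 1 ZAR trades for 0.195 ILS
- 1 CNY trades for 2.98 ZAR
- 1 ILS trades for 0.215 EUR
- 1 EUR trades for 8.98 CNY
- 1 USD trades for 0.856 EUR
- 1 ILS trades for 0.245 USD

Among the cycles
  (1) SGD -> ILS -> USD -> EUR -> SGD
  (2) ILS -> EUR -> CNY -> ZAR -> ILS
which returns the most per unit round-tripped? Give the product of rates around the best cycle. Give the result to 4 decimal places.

(1) 3.01 × 0.245 × 0.856 × 1.57 = 0.99107
(2) 0.215 × 8.98 × 2.98 × 0.195 = 1.12193
Highest is cycle (2) at 1.1219 (>1, arbitrage).

1.1219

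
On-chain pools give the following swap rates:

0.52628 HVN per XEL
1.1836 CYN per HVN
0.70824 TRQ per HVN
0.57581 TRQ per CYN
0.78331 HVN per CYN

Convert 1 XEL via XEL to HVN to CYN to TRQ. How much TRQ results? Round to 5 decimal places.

1 XEL × 0.52628 = 0.52628 HVN
0.52628 HVN × 1.1836 = 0.622905008 CYN
0.622905008 CYN × 0.57581 = 0.35867493265648 TRQ

0.35867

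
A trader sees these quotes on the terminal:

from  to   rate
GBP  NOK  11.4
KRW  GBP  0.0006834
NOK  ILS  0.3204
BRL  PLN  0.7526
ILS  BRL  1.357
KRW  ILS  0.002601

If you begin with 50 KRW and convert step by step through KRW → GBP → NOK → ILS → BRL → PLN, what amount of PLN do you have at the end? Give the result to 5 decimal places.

0.12746

50 KRW × 0.0006834 = 0.03417 GBP
0.03417 GBP × 11.4 = 0.389538 NOK
0.389538 NOK × 0.3204 = 0.1248079752 ILS
0.1248079752 ILS × 1.357 = 0.1693644223464 BRL
0.1693644223464 BRL × 0.7526 = 0.12746366425790064 PLN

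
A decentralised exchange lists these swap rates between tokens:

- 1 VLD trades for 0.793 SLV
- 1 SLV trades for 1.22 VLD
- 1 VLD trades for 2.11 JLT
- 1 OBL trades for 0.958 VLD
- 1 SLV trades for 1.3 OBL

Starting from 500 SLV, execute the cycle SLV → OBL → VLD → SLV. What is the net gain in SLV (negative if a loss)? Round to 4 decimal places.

500 SLV × 1.3 = 650 OBL
650 OBL × 0.958 = 622.7 VLD
622.7 VLD × 0.793 = 493.8011 SLV
Net change: 493.8011 − 500 = -6.1989 SLV

-6.1989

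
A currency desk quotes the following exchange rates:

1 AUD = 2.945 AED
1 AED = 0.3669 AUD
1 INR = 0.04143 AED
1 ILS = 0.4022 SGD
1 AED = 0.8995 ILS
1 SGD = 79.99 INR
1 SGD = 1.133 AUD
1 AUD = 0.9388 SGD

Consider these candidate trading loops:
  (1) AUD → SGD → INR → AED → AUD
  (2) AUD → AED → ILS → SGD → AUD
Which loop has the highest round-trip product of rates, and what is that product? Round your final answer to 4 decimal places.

(1) 0.9388 × 79.99 × 0.04143 × 0.3669 = 1.14149
(2) 2.945 × 0.8995 × 0.4022 × 1.133 = 1.20714
Highest is cycle (2) at 1.2071 (>1, arbitrage).

1.2071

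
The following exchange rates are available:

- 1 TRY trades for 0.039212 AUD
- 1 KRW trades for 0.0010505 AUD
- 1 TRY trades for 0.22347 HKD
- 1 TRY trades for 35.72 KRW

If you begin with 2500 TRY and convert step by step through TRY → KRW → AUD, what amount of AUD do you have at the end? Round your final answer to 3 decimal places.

2500 TRY × 35.72 = 89300 KRW
89300 KRW × 0.0010505 = 93.80965 AUD

93.810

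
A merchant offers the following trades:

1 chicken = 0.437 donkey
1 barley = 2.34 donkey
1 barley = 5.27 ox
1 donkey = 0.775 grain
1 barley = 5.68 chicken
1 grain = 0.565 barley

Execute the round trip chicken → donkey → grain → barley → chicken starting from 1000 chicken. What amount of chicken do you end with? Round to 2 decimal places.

1086.88

1000 chicken × 0.437 = 437 donkey
437 donkey × 0.775 = 338.675 grain
338.675 grain × 0.565 = 191.351375 barley
191.351375 barley × 5.68 = 1086.87581 chicken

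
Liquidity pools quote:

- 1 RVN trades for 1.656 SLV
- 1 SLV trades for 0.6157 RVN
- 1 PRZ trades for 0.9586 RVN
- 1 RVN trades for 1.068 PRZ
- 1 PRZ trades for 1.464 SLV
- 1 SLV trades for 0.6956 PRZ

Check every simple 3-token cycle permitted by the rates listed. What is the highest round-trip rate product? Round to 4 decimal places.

RVN→SLV→PRZ→RVN: 1.656 × 0.6956 × 0.9586 = 1.10422
RVN→PRZ→SLV→RVN: 1.068 × 1.464 × 0.6157 = 0.96268
Maximum is RVN→SLV→PRZ→RVN at 1.1042; arbitrage exists.

1.1042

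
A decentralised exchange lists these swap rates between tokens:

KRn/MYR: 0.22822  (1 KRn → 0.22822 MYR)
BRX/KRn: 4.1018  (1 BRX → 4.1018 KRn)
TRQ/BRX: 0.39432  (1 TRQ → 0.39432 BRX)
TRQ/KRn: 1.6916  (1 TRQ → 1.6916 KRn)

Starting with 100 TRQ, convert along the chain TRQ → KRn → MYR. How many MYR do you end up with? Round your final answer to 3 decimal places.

38.606

100 TRQ × 1.6916 = 169.16 KRn
169.16 KRn × 0.22822 = 38.6056952 MYR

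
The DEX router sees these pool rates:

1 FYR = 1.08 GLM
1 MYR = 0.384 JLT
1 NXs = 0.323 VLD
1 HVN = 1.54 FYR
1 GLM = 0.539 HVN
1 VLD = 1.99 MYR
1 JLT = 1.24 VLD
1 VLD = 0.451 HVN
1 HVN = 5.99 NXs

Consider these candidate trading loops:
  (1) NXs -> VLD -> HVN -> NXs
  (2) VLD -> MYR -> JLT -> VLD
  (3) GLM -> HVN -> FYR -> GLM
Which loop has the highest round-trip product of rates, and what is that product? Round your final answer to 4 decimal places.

(1) 0.323 × 0.451 × 5.99 = 0.87258
(2) 1.99 × 0.384 × 1.24 = 0.94756
(3) 0.539 × 1.54 × 1.08 = 0.89646
Highest is cycle (2) at 0.9476 (≤1, no arbitrage).

0.9476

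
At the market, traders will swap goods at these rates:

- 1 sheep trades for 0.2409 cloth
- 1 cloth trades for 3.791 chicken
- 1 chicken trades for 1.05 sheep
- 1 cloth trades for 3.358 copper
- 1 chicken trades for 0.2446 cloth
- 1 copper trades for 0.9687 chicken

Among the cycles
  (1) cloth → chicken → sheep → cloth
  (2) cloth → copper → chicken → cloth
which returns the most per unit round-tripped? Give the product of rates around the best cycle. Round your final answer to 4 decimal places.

0.9589

(1) 3.791 × 1.05 × 0.2409 = 0.95891
(2) 3.358 × 0.9687 × 0.2446 = 0.79566
Highest is cycle (1) at 0.9589 (≤1, no arbitrage).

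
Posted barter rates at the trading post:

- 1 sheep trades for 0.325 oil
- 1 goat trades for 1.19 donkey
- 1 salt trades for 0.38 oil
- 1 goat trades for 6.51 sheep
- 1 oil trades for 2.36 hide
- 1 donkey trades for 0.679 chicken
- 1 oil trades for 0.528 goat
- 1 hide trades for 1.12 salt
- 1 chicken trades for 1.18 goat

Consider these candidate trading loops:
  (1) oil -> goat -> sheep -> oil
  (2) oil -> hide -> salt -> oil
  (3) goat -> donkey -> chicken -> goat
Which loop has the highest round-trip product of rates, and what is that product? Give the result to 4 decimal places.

1.1171

(1) 0.528 × 6.51 × 0.325 = 1.11712
(2) 2.36 × 1.12 × 0.38 = 1.00442
(3) 1.19 × 0.679 × 1.18 = 0.95345
Highest is cycle (1) at 1.1171 (>1, arbitrage).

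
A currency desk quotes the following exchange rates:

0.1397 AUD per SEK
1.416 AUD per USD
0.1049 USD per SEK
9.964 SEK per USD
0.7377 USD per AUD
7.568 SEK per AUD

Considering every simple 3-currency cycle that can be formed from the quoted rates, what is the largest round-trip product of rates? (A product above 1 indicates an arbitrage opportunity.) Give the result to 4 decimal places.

1.1241

USD→AUD→SEK→USD: 1.416 × 7.568 × 0.1049 = 1.12414
USD→SEK→AUD→USD: 9.964 × 0.1397 × 0.7377 = 1.02686
Maximum is USD→AUD→SEK→USD at 1.1241; arbitrage exists.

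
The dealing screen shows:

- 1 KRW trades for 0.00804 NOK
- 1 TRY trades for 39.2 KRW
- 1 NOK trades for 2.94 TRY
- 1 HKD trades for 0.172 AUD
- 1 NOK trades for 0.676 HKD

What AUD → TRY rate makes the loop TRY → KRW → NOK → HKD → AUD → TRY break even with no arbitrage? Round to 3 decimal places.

27.289

Known legs of the cycle: 39.2 × 0.00804 × 0.676 × 0.172 = 0.036645213696
For no arbitrage the full-cycle product must be 1, so the missing rate is 1 / 0.036645213696 ≈ 27.28869.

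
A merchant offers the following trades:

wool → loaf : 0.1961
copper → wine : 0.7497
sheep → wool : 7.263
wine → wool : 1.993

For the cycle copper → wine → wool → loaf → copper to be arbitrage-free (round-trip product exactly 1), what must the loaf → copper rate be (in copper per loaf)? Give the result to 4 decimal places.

Known legs of the cycle: 0.7497 × 1.993 × 0.1961 = 0.29300322681
For no arbitrage the full-cycle product must be 1, so the missing rate is 1 / 0.29300322681 ≈ 3.412932.

3.4129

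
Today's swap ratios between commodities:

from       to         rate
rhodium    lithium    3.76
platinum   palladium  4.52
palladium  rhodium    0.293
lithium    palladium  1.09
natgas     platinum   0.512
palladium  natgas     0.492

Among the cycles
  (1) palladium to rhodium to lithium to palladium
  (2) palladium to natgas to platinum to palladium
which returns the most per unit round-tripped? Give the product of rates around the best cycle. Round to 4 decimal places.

(1) 0.293 × 3.76 × 1.09 = 1.20083
(2) 0.492 × 0.512 × 4.52 = 1.13861
Highest is cycle (1) at 1.2008 (>1, arbitrage).

1.2008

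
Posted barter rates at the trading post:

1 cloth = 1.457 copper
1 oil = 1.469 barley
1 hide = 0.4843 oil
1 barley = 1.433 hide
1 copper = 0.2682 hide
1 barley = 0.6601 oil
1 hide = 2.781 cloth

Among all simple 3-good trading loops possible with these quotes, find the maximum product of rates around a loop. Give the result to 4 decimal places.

1.0867

copper→hide→cloth→copper: 0.2682 × 2.781 × 1.457 = 1.08672
barley→hide→oil→barley: 1.433 × 0.4843 × 1.469 = 1.01949
Maximum is copper→hide→cloth→copper at 1.0867; arbitrage exists.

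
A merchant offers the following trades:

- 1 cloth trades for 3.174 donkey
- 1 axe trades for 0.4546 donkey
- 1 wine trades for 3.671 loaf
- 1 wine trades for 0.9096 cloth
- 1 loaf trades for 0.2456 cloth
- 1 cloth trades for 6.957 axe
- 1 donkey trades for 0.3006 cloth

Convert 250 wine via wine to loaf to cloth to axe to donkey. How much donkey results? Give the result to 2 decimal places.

712.86

250 wine × 3.671 = 917.75 loaf
917.75 loaf × 0.2456 = 225.3994 cloth
225.3994 cloth × 6.957 = 1568.1036258 axe
1568.1036258 axe × 0.4546 = 712.85990828868 donkey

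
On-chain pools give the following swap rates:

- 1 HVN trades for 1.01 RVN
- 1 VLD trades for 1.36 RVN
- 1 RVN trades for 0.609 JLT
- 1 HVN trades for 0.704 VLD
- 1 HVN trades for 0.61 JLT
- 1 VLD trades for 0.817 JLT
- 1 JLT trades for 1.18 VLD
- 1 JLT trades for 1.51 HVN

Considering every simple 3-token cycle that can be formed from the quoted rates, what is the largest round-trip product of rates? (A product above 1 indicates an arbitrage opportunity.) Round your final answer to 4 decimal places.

VLD→RVN→JLT→VLD: 1.36 × 0.609 × 1.18 = 0.97732
JLT→HVN→RVN→JLT: 1.51 × 1.01 × 0.609 = 0.92879
VLD→JLT→HVN→VLD: 0.817 × 1.51 × 0.704 = 0.86850
Maximum is VLD→RVN→JLT→VLD at 0.9773; no arbitrage — every cycle loses value.

0.9773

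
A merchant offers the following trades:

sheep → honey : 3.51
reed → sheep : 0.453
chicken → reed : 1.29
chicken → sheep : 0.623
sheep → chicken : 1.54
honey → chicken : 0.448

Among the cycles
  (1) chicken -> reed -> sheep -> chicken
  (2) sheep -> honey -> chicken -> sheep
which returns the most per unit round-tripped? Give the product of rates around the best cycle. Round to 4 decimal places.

0.9797

(1) 1.29 × 0.453 × 1.54 = 0.89993
(2) 3.51 × 0.448 × 0.623 = 0.97966
Highest is cycle (2) at 0.9797 (≤1, no arbitrage).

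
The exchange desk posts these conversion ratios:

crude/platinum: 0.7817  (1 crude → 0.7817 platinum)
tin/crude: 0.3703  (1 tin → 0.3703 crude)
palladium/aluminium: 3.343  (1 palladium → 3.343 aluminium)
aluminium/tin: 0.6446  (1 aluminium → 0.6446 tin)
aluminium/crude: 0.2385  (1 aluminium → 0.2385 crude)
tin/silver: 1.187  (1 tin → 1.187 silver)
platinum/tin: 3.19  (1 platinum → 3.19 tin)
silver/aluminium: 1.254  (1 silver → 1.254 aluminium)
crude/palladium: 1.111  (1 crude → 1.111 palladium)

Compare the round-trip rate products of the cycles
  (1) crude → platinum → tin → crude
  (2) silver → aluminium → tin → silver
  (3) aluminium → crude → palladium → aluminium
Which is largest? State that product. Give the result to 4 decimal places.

0.9595

(1) 0.7817 × 3.19 × 0.3703 = 0.92339
(2) 1.254 × 0.6446 × 1.187 = 0.95949
(3) 0.2385 × 1.111 × 3.343 = 0.88581
Highest is cycle (2) at 0.9595 (≤1, no arbitrage).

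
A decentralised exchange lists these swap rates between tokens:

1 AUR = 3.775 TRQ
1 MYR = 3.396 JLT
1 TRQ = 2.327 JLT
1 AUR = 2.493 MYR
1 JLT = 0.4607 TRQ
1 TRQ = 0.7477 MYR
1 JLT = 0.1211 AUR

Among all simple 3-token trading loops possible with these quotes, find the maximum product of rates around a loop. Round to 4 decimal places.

1.1698

MYR→JLT→TRQ→MYR: 3.396 × 0.4607 × 0.7477 = 1.16980
TRQ→JLT→AUR→TRQ: 2.327 × 0.1211 × 3.775 = 1.06379
MYR→JLT→AUR→MYR: 3.396 × 0.1211 × 2.493 = 1.02526
Maximum is MYR→JLT→TRQ→MYR at 1.1698; arbitrage exists.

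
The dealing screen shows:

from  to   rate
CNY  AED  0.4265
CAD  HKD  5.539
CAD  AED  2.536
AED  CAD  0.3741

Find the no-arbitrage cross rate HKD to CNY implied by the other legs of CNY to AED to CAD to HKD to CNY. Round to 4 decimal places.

1.1315

Known legs of the cycle: 0.4265 × 0.3741 × 5.539 = 0.88376766735
For no arbitrage the full-cycle product must be 1, so the missing rate is 1 / 0.88376766735 ≈ 1.131519.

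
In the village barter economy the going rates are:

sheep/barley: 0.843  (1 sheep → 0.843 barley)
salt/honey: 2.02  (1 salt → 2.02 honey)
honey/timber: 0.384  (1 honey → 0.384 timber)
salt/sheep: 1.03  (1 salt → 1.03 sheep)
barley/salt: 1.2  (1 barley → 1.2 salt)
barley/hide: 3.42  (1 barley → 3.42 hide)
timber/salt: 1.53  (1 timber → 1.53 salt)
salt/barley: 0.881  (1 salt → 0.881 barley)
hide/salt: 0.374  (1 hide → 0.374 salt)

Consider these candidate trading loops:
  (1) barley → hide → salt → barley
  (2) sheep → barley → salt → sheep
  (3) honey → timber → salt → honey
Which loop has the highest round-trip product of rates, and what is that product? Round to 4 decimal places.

(1) 3.42 × 0.374 × 0.881 = 1.12687
(2) 0.843 × 1.2 × 1.03 = 1.04195
(3) 0.384 × 1.53 × 2.02 = 1.18679
Highest is cycle (3) at 1.1868 (>1, arbitrage).

1.1868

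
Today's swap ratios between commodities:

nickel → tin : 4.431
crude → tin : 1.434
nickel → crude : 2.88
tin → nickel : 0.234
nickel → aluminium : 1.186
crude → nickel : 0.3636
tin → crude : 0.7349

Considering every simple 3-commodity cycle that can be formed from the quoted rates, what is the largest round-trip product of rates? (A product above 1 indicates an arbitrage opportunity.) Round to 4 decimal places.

crude→nickel→tin→crude: 0.3636 × 4.431 × 0.7349 = 1.18401
crude→tin→nickel→crude: 1.434 × 0.234 × 2.88 = 0.96640
Maximum is crude→nickel→tin→crude at 1.1840; arbitrage exists.

1.1840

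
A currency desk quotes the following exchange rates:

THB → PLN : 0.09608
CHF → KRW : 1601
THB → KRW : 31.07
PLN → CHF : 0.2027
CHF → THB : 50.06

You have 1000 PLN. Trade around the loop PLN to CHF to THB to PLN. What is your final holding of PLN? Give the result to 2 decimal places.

1000 PLN × 0.2027 = 202.7 CHF
202.7 CHF × 50.06 = 10147.162 THB
10147.162 THB × 0.09608 = 974.93932496 PLN

974.94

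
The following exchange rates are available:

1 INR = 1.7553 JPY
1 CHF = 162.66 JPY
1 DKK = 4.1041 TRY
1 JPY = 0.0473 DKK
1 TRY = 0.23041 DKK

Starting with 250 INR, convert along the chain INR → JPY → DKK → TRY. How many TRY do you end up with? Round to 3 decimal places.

85.186

250 INR × 1.7553 = 438.825 JPY
438.825 JPY × 0.0473 = 20.7564225 DKK
20.7564225 DKK × 4.1041 = 85.18643358225 TRY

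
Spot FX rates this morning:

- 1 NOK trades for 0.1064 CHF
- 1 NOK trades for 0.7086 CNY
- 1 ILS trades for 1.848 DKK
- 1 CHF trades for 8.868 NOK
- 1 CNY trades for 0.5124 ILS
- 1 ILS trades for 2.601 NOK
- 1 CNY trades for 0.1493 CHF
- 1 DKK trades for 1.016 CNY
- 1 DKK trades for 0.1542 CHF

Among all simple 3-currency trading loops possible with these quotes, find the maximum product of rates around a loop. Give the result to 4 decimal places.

0.9621

CNY→ILS→DKK→CNY: 0.5124 × 1.848 × 1.016 = 0.96207
CNY→ILS→NOK→CNY: 0.5124 × 2.601 × 0.7086 = 0.94439
CNY→CHF→NOK→CNY: 0.1493 × 8.868 × 0.7086 = 0.93818
Maximum is CNY→ILS→DKK→CNY at 0.9621; no arbitrage — every cycle loses value.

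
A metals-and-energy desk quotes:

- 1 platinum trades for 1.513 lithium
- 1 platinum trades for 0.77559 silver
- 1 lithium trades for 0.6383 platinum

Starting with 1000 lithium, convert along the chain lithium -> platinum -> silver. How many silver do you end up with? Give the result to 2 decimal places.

1000 lithium × 0.6383 = 638.3 platinum
638.3 platinum × 0.77559 = 495.059097 silver

495.06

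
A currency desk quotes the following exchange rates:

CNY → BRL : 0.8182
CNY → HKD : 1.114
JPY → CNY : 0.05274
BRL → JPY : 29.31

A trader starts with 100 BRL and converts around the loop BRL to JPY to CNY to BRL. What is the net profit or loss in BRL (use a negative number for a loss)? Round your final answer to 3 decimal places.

100 BRL × 29.31 = 2931 JPY
2931 JPY × 0.05274 = 154.58094 CNY
154.58094 CNY × 0.8182 = 126.478125108 BRL
Net change: 126.478125108 − 100 = 26.478125108 BRL

26.478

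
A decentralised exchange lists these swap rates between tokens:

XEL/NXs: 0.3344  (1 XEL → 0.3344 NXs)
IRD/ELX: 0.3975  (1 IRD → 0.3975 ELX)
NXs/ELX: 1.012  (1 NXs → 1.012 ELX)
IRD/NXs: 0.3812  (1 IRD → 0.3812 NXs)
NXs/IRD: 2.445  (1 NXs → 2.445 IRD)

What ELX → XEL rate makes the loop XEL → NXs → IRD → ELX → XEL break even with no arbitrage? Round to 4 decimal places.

3.0769

Known legs of the cycle: 0.3344 × 2.445 × 0.3975 = 0.32499918
For no arbitrage the full-cycle product must be 1, so the missing rate is 1 / 0.32499918 ≈ 3.076931.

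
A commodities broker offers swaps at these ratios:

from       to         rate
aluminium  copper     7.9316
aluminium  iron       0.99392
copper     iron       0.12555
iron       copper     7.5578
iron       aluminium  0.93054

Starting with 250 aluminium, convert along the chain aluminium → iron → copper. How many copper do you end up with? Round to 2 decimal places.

250 aluminium × 0.99392 = 248.48 iron
248.48 iron × 7.5578 = 1877.962144 copper

1877.96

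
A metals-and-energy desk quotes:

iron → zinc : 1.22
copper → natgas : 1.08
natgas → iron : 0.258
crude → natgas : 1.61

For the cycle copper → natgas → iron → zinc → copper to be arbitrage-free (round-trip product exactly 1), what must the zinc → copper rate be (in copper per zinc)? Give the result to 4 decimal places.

Known legs of the cycle: 1.08 × 0.258 × 1.22 = 0.3399408
For no arbitrage the full-cycle product must be 1, so the missing rate is 1 / 0.3399408 ≈ 2.941689.

2.9417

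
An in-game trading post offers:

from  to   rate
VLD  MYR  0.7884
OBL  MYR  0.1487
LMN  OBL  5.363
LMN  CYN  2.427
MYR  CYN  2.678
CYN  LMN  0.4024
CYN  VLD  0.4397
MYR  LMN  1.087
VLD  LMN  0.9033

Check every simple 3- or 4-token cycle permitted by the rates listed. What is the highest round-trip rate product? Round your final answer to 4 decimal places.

0.9640

CYN→VLD→LMN→CYN: 0.4397 × 0.9033 × 2.427 = 0.96396
CYN→VLD→MYR→CYN: 0.4397 × 0.7884 × 2.678 = 0.92835
CYN→VLD→MYR→LMN→CYN: 0.4397 × 0.7884 × 1.087 × 2.427 = 0.91454
OBL→MYR→LMN→OBL: 0.1487 × 1.087 × 5.363 = 0.86686
CYN→LMN→OBL→MYR→CYN: 0.4024 × 5.363 × 0.1487 × 2.678 = 0.85938
Maximum is CYN→VLD→LMN→CYN at 0.9640; no arbitrage — every cycle loses value.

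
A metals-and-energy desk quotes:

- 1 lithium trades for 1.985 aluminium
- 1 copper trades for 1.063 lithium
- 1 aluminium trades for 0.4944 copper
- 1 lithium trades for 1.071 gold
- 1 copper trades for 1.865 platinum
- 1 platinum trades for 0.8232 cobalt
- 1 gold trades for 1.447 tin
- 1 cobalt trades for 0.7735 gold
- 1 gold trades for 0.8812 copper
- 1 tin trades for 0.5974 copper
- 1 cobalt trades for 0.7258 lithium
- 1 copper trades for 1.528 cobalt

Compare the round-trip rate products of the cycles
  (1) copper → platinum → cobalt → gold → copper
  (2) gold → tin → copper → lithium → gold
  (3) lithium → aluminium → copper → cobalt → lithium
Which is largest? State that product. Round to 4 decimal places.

(1) 1.865 × 0.8232 × 0.7735 × 0.8812 = 1.04645
(2) 1.447 × 0.5974 × 1.063 × 1.071 = 0.98414
(3) 1.985 × 0.4944 × 1.528 × 0.7258 = 1.08838
Highest is cycle (3) at 1.0884 (>1, arbitrage).

1.0884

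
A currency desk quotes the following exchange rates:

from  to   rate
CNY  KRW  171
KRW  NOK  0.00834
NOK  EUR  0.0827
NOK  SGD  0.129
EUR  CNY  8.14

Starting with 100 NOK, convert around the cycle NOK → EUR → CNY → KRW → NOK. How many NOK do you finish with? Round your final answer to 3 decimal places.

100 NOK × 0.0827 = 8.27 EUR
8.27 EUR × 8.14 = 67.3178 CNY
67.3178 CNY × 171 = 11511.3438 KRW
11511.3438 KRW × 0.00834 = 96.004607292 NOK

96.005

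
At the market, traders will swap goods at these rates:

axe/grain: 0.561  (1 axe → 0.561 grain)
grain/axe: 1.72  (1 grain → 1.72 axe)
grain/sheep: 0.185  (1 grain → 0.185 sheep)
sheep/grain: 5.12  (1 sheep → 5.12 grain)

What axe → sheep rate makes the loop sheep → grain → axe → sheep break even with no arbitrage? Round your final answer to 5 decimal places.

0.11355

Known legs of the cycle: 5.12 × 1.72 = 8.8064
For no arbitrage the full-cycle product must be 1, so the missing rate is 1 / 8.8064 ≈ 0.1135538.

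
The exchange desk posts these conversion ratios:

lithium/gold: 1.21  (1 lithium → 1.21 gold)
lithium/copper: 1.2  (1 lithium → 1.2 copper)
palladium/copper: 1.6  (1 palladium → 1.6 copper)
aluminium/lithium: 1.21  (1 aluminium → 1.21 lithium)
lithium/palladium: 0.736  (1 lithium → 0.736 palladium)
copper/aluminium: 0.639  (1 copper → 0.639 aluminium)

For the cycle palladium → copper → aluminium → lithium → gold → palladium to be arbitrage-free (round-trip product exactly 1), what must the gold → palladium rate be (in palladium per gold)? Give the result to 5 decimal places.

Known legs of the cycle: 1.6 × 0.639 × 1.21 × 1.21 = 1.49689584
For no arbitrage the full-cycle product must be 1, so the missing rate is 1 / 1.49689584 ≈ 0.6680492.

0.66805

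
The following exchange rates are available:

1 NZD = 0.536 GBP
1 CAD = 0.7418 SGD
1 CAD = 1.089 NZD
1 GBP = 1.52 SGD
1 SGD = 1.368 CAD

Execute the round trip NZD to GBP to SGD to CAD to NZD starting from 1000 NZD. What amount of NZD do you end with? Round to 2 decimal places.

1000 NZD × 0.536 = 536 GBP
536 GBP × 1.52 = 814.72 SGD
814.72 SGD × 1.368 = 1114.53696 CAD
1114.53696 CAD × 1.089 = 1213.73074944 NZD

1213.73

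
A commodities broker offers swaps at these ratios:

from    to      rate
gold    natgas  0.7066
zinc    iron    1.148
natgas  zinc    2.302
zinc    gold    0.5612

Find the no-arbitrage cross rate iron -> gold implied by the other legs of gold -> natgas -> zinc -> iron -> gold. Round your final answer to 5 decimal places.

Known legs of the cycle: 0.7066 × 2.302 × 1.148 = 1.8673289936
For no arbitrage the full-cycle product must be 1, so the missing rate is 1 / 1.8673289936 ≈ 0.5355243.

0.53552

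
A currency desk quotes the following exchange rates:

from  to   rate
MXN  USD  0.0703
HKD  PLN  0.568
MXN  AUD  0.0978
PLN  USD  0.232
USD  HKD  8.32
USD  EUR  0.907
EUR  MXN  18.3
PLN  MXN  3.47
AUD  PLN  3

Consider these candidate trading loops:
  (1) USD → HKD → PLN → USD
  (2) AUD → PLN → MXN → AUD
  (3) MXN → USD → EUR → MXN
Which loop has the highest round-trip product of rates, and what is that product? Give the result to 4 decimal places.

1.1668

(1) 8.32 × 0.568 × 0.232 = 1.09638
(2) 3 × 3.47 × 0.0978 = 1.01810
(3) 0.0703 × 0.907 × 18.3 = 1.16685
Highest is cycle (3) at 1.1668 (>1, arbitrage).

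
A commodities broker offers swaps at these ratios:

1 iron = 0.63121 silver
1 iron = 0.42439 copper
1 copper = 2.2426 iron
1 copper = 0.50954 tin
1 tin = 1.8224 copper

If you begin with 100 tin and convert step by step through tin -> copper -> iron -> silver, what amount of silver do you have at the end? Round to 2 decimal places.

257.97

100 tin × 1.8224 = 182.24 copper
182.24 copper × 2.2426 = 408.691424 iron
408.691424 iron × 0.63121 = 257.97011374304 silver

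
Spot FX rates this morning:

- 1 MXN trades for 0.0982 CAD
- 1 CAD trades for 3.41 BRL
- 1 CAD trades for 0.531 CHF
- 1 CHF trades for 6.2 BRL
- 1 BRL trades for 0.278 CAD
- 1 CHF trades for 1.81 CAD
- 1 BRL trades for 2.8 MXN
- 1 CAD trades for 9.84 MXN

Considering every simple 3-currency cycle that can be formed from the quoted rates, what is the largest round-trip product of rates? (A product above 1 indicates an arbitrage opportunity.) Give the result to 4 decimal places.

BRL→MXN→CAD→BRL: 2.8 × 0.0982 × 3.41 = 0.93761
BRL→CAD→CHF→BRL: 0.278 × 0.531 × 6.2 = 0.91523
Maximum is BRL→MXN→CAD→BRL at 0.9376; no arbitrage — every cycle loses value.

0.9376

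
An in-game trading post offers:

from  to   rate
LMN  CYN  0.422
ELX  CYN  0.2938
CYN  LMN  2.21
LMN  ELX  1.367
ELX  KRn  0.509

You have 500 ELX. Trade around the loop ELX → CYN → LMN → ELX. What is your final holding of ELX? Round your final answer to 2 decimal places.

443.80

500 ELX × 0.2938 = 146.9 CYN
146.9 CYN × 2.21 = 324.649 LMN
324.649 LMN × 1.367 = 443.795183 ELX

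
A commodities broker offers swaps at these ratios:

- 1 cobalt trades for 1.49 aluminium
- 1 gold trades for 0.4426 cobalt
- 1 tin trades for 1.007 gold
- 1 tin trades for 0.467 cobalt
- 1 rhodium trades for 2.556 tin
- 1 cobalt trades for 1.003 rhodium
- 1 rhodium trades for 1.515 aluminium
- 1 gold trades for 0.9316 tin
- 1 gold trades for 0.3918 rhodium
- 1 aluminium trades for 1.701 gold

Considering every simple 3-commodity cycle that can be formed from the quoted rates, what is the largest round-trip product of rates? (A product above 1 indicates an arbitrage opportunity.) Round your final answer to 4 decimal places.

1.1972

cobalt→rhodium→tin→cobalt: 1.003 × 2.556 × 0.467 = 1.19723
gold→cobalt→aluminium→gold: 0.4426 × 1.49 × 1.701 = 1.12177
gold→rhodium→aluminium→gold: 0.3918 × 1.515 × 1.701 = 1.00967
gold→rhodium→tin→gold: 0.3918 × 2.556 × 1.007 = 1.00845
Maximum is cobalt→rhodium→tin→cobalt at 1.1972; arbitrage exists.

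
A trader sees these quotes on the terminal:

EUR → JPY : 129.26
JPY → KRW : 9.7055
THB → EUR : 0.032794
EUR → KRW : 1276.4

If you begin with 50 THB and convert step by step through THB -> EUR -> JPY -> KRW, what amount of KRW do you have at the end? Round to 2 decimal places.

2057.06

50 THB × 0.032794 = 1.6397 EUR
1.6397 EUR × 129.26 = 211.947622 JPY
211.947622 JPY × 9.7055 = 2057.057645321 KRW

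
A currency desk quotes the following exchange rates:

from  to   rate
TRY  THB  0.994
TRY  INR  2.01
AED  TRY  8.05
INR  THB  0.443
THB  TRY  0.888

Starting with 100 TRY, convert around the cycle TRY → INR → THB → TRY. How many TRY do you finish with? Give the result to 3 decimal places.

79.070

100 TRY × 2.01 = 201 INR
201 INR × 0.443 = 89.043 THB
89.043 THB × 0.888 = 79.070184 TRY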